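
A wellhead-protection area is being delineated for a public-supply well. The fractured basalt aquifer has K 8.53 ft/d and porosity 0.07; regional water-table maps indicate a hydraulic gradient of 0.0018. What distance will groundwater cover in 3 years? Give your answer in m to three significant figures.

K = 8.53 ft/d × 0.3048 = 2.600 m/d
q = Ki = 2.600 × 0.0018 = 0.004680 m/d
v = Ki/n = 2.600·0.0018/0.07 = 0.06686 m/d
T = 3 yr × 365 = 1095 d
L = v × T = 0.06686 × 1095 = 73.21 m

73.2 m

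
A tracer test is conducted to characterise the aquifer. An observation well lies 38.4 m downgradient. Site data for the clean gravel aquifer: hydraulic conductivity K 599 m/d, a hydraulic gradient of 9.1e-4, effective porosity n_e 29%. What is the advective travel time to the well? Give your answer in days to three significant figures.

q = Ki = 599 × 9.1e-4 = 0.5451 m/d
v = Ki/n = 599·9.1e-4/0.29 = 1.880 m/d
t = L / v = 38.4 / 1.880 = 20.43 d

20.4 days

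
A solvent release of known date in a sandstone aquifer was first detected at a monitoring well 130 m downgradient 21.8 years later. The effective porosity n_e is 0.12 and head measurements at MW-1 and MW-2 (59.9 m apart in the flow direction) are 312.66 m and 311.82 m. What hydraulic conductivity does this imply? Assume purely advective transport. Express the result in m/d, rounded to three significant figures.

Hydraulic gradient i = (312.66 − 311.82) / 59.9 = 0.84 / 59.9 = 0.01402
t = 21.8 years = 7957 d
v = L / t = 130 / 7957 = 0.01634 m/d
K = v · n / i = 0.01634 × 0.12 / 0.01402 = 0.140 m/d

0.140 m/d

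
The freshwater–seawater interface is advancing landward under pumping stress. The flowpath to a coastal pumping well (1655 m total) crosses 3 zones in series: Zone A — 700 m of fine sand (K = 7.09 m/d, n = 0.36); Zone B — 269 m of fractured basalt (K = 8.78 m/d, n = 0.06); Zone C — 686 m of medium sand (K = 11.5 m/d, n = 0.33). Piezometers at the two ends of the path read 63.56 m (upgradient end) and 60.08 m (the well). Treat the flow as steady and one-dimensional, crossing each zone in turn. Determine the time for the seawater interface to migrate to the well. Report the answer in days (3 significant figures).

26900 days

Total head drop ΔH = 63.56 − 60.08 = 3.48 m
Continuity: the same q passes through each zone, so ΔH = q·Σ(L_j/K_j) — the zones act as resistances in series.
Σ(L/K) = 700/7.09 + 269/8.78 + 686/11.5 = 98.73 + 30.64 + 59.65 = 189.0 d
q = ΔH / Σ(L/K) = 3.48 / 189.0 = 0.01841 m/d (same in every zone)
Zone A: v = q/n = 0.01841/0.36 = 0.05114 m/d → t_A = 700/0.05114 = 13690 d
Zone B: v = q/n = 0.01841/0.06 = 0.3068 m/d → t_B = 269/0.3068 = 876.7 d
Zone C: v = q/n = 0.01841/0.33 = 0.05579 m/d → t_C = 686/0.05579 = 12300 d
Total t = 13690 + 876.7 + 12300 = 26860 d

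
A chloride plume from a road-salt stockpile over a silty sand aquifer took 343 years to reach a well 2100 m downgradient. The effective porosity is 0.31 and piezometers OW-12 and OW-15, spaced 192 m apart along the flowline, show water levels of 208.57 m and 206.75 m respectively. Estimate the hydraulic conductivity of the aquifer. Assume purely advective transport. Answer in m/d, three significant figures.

Hydraulic gradient i = (208.57 − 206.75) / 192 = 1.82 / 192 = 0.009479
t = 343 years = 125200 d
v = L / t = 2100 / 125200 = 0.01677 m/d
K = v · n / i = 0.01677 × 0.31 / 0.009479 = 0.549 m/d

0.549 m/d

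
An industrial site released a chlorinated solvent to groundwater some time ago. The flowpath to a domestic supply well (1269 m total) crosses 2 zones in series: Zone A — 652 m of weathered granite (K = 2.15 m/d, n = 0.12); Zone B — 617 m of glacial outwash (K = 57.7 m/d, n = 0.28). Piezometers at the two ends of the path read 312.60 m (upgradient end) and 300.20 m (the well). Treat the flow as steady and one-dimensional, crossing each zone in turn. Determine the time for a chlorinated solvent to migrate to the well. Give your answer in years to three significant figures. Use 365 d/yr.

17.4 years

Total head drop ΔH = 312.60 − 300.20 = 12.40 m
Continuity: the same q passes through each zone, so ΔH = q·Σ(L_j/K_j) — the zones act as resistances in series.
Σ(L/K) = 652/2.15 + 617/57.7 = 303.3 + 10.69 = 313.9 d
q = ΔH / Σ(L/K) = 12.40 / 313.9 = 0.03950 m/d (same in every zone)
Zone A: v = q/n = 0.03950/0.12 = 0.3291 m/d → t_A = 652/0.3291 = 1981 d
Zone B: v = q/n = 0.03950/0.28 = 0.1411 m/d → t_B = 617/0.1411 = 4374 d
Total t = 1981 + 4374 = 6355 d
   = 6355 / 365 = 17.4 yr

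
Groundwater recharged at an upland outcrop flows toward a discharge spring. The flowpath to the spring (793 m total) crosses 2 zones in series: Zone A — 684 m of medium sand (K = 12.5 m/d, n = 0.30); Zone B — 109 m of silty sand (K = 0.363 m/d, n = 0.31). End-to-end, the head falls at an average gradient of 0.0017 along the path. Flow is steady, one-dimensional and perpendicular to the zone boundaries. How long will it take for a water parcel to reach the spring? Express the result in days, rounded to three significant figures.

Continuity: the same q passes through each zone, so ΔH = q·Σ(L_j/K_j) — the zones act as resistances in series.
Σ(L/K) = 684/12.5 + 109/0.363 = 54.72 + 300.3 = 355.0 d
K_eq = L_total / Σ(L/K) = 793 / 355.0 = 2.234 m/d
q = K_eq · i = 2.234 × 0.0017 = 0.003798 m/d (same in every zone)
Zone A: v = q/n = 0.003798/0.30 = 0.01266 m/d → t_A = 684/0.01266 = 54040 d
Zone B: v = q/n = 0.003798/0.31 = 0.01225 m/d → t_B = 109/0.01225 = 8898 d
Total t = 54040 + 8898 = 62930 d

62900 days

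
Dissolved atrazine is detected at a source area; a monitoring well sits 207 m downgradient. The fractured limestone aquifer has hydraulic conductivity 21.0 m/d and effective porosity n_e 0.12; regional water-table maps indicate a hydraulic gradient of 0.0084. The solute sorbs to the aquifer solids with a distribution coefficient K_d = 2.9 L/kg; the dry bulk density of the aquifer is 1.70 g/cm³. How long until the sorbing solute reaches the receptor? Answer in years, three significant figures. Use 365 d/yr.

Darcy flux q = K·i = 21.0 × 0.0084 = 0.1764 m/d
v_s = q/n_e = 0.1764/0.12 = 1.470 m/d
Retardation R = 1 + ρ_b·K_d/n = 1 + 1.70×2.9/0.12 = 42.08
Contaminant velocity v_c = v/R = 1.470/42.08 = 0.03493 m/d
t = L/v_c = 207/0.03493 = 5926 d
   = 5926/365 = 16.2 yr

16.2 years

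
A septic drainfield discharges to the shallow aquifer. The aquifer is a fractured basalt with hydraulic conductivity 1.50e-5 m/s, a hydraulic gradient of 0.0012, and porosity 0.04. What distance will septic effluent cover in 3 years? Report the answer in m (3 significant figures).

K = 1.50e-5 m/s × 86400 s/d = 1.296 m/d
q = Ki = 1.296 × 0.0012 = 0.001555 m/d
Average linear velocity = 0.001555 / 0.04 = 0.03888 m/d
T = 3 yr × 365 = 1095 d
L = v × T = 0.03888 × 1095 = 42.57 m

42.6 m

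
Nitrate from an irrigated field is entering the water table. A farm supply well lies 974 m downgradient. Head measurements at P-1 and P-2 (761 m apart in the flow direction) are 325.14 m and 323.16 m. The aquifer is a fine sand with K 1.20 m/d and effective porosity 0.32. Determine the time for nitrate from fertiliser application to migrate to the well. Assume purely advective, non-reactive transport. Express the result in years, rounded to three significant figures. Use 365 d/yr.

273 years

Hydraulic gradient i = (325.14 − 323.16) / 761 = 1.98 / 761 = 0.002602
Specific discharge q = 1.20 × 0.002602 = 0.003122 m/d
v = Ki/n = 1.20·0.002602/0.32 = 0.009757 m/d
t = L / v = 974 / 0.009757 = 99830 d
   = 99830 / 365 = 273 yr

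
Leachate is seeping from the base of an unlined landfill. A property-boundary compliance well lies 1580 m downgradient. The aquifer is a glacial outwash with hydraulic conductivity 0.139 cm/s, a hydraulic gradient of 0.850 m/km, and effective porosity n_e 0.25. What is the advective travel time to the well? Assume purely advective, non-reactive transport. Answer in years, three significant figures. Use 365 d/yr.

10.6 years

K = 0.139 cm/s × 864 = 120.1 m/d
q = Ki = 120.1 × 8.5e-4 = 0.1021 m/d
Average linear velocity = 0.1021 / 0.25 = 0.4083 m/d
t = L / v = 1580 / 0.4083 = 3869 d
   = 3869 / 365 = 10.6 yr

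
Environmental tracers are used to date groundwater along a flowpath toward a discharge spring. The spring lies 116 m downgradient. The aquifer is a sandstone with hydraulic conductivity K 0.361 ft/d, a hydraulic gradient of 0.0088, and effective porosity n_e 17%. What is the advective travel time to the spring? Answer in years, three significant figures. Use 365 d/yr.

55.8 years

K = 0.361 ft/d × 0.3048 = 0.1100 m/d
Darcy flux q = K·i = 0.1100 × 0.0088 = 9.683e-4 m/d
v = Ki/n = 0.1100·0.0088/0.17 = 0.005696 m/d
t = L / v = 116 / 0.005696 = 20370 d
   = 20370 / 365 = 55.8 yr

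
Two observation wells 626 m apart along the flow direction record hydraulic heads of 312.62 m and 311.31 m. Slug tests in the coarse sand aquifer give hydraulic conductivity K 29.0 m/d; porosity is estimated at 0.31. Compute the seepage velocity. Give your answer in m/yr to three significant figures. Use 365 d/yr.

Hydraulic gradient i = (312.62 − 311.31) / 626 = 1.31 / 626 = 0.002093
q = Ki = 29.0 × 0.002093 = 0.06069 m/d
Average linear velocity = 0.06069 / 0.31 = 0.1958 m/d
   = 0.1958 × 365 = 71.5 m/yr

71.5 m/yr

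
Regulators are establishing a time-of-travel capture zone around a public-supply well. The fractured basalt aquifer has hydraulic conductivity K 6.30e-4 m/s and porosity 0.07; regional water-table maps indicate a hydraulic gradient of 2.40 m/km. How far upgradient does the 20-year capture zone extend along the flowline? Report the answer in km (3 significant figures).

K = 6.30e-4 m/s × 86400 s/d = 54.43 m/d
q = Ki = 54.43 × 0.0024 = 0.1306 m/d
v_s = q/n_e = 0.1306/0.07 = 1.866 m/d
T = 20 yr × 365 = 7300 d
L = v × T = 1.866 × 7300 = 13620 m
   = 13.6 km

13.6 km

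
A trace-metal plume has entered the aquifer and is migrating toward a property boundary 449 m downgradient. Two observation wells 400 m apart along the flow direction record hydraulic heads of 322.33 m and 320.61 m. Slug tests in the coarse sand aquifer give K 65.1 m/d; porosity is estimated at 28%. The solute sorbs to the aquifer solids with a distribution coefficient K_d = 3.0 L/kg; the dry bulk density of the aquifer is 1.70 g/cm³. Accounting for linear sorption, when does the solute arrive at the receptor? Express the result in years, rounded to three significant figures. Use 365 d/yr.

23.6 years

Hydraulic gradient i = (322.33 − 320.61) / 400 = 1.72 / 400 = 0.004300
q = Ki = 65.1 × 0.004300 = 0.2799 m/d
v = Ki/n = 65.1·0.004300/0.28 = 0.9997 m/d
Retardation R = 1 + ρ_b·K_d/n = 1 + 1.70×3.0/0.28 = 19.21
Contaminant velocity v_c = v/R = 0.9997/19.21 = 0.05203 m/d
t = L/v_c = 449/0.05203 = 8629 d
   = 8629/365 = 23.6 yr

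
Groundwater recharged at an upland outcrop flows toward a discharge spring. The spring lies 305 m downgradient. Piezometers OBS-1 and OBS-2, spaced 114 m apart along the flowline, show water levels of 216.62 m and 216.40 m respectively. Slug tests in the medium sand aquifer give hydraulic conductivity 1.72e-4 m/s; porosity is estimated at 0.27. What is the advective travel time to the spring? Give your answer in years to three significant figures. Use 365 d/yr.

7.87 years

Hydraulic gradient i = (216.62 − 216.40) / 114 = 0.22 / 114 = 0.001930
K = 1.72e-4 m/s × 86400 s/d = 14.86 m/d
q = Ki = 14.86 × 0.001930 = 0.02868 m/d
Seepage velocity v = q / n = 0.02868 / 0.27 = 0.1062 m/d
t = L / v = 305 / 0.1062 = 2871 d
   = 2871 / 365 = 7.87 yr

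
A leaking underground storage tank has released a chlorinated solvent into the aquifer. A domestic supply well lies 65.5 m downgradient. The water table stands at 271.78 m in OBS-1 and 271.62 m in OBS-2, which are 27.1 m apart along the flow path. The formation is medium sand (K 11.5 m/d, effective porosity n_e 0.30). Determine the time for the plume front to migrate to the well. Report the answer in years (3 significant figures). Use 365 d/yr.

0.793 years

Hydraulic gradient i = (271.78 − 271.62) / 27.1 = 0.16 / 27.1 = 0.005904
Specific discharge q = 11.5 × 0.005904 = 0.06790 m/d
v = Ki/n = 11.5·0.005904/0.30 = 0.2263 m/d
t = L / v = 65.5 / 0.2263 = 289.4 d
   = 289.4 / 365 = 0.793 yr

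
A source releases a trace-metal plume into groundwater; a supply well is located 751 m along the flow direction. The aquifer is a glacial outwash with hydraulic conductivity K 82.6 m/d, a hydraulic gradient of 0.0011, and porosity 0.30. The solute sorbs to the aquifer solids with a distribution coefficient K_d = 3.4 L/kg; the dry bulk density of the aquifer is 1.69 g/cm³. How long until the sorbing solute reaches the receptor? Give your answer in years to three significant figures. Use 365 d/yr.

Darcy flux q = K·i = 82.6 × 0.0011 = 0.09086 m/d
v = Ki/n = 82.6·0.0011/0.30 = 0.3029 m/d
Retardation R = 1 + ρ_b·K_d/n = 1 + 1.69×3.4/0.30 = 20.15
Contaminant velocity v_c = v/R = 0.3029/20.15 = 0.01503 m/d
t = L/v_c = 751/0.01503 = 49970 d
   = 49970/365 = 137 yr

137 years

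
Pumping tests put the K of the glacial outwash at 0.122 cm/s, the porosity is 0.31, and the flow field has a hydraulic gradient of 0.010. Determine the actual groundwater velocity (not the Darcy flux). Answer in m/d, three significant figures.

3.40 m/d

K = 0.122 cm/s × 864 = 105.4 m/d
Specific discharge q = 105.4 × 0.010 = 1.054 m/d
v_s = q/n_e = 1.054/0.31 = 3.400 m/d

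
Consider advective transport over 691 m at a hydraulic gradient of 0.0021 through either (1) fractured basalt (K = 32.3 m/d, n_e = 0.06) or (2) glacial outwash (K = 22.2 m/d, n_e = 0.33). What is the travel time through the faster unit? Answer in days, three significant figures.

Unit 1 (fractured basalt): v = 32.3×0.0021/0.06 = 1.130 m/d, t = 691/1.130 = 611.2 d
Unit 2 (glacial outwash): v = 22.2×0.0021/0.33 = 0.1413 m/d, t = 691/0.1413 = 4891 d
Faster unit: t = 611 d

611 days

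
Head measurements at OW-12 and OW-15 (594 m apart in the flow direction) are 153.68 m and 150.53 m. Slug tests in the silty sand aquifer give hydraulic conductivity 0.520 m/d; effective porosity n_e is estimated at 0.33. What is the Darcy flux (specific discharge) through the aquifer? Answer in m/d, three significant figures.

0.00276 m/d

Hydraulic gradient i = (153.68 − 150.53) / 594 = 3.15 / 594 = 0.005303
q = Ki = 0.520 × 0.005303 = 0.002758 m/d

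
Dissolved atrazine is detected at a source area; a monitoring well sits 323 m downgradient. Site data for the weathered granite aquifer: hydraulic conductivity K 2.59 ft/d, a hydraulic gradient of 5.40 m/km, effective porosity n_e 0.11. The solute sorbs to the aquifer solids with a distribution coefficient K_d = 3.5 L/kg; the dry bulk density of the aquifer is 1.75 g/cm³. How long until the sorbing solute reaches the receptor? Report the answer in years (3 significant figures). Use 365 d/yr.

K = 2.59 ft/d × 0.3048 = 0.7894 m/d
Specific discharge q = 0.7894 × 0.0054 = 0.004263 m/d
Average linear velocity = 0.004263 / 0.11 = 0.03875 m/d
Retardation R = 1 + ρ_b·K_d/n = 1 + 1.75×3.5/0.11 = 56.68
Contaminant velocity v_c = v/R = 0.03875/56.68 = 6.837e-4 m/d
t = L/v_c = 323/6.837e-4 = 472400 d
   = 472400/365 = 1290 yr

1290 years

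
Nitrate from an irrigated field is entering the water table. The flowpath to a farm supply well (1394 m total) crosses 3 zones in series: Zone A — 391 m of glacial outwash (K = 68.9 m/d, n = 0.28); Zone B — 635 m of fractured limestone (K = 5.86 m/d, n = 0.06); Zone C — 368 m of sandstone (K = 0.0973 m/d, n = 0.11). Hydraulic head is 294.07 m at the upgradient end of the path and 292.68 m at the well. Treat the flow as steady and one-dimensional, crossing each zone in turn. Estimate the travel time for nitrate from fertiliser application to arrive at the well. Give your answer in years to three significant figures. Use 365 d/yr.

Total head drop ΔH = 294.07 − 292.68 = 1.39 m
Continuity: the same q passes through each zone, so ΔH = q·Σ(L_j/K_j) — the zones act as resistances in series.
Σ(L/K) = 391/68.9 + 635/5.86 + 368/0.0973 = 5.675 + 108.4 + 3782 = 3896 d
q = ΔH / Σ(L/K) = 1.39 / 3896 = 3.568e-4 m/d (same in every zone)
Zone A: v = q/n = 3.568e-4/0.28 = 0.001274 m/d → t_A = 391/0.001274 = 306900 d
Zone B: v = q/n = 3.568e-4/0.06 = 0.005946 m/d → t_B = 635/0.005946 = 106800 d
Zone C: v = q/n = 3.568e-4/0.11 = 0.003243 m/d → t_C = 368/0.003243 = 113500 d
Total t = 306900 + 106800 + 113500 = 527100 d
   = 527100 / 365 = 1440 yr

1440 years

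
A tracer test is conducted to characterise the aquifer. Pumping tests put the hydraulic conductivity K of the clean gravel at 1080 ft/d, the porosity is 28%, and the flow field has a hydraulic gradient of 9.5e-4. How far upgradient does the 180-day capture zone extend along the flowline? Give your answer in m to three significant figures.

K = 1080 ft/d × 0.3048 = 329.2 m/d
Darcy flux q = K·i = 329.2 × 9.5e-4 = 0.3127 m/d
Average linear velocity = 0.3127 / 0.28 = 1.117 m/d
L = v × T = 1.117 × 180 = 201.0 m

201 m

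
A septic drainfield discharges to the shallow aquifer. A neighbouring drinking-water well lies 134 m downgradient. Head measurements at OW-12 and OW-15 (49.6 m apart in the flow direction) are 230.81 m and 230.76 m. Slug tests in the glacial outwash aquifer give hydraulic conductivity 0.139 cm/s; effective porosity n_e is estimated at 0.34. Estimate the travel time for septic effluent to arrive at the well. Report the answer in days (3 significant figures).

Hydraulic gradient i = (230.81 − 230.76) / 49.6 = 0.05 / 49.6 = 0.001008
K = 0.139 cm/s × 864 = 120.1 m/d
Specific discharge q = 120.1 × 0.001008 = 0.1211 m/d
Average linear velocity = 0.1211 / 0.34 = 0.3561 m/d
t = L / v = 134 / 0.3561 = 376.3 d

376 days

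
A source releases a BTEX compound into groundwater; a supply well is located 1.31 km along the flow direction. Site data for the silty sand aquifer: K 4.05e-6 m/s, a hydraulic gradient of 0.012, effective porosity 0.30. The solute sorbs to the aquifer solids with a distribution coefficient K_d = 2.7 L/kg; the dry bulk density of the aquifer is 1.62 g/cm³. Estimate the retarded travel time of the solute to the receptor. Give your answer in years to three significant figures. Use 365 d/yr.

4000 years

K = 4.05e-6 m/s × 86400 s/d = 0.3499 m/d
q = Ki = 0.3499 × 0.012 = 0.004199 m/d
v_s = q/n_e = 0.004199/0.30 = 0.01400 m/d
Retardation R = 1 + ρ_b·K_d/n = 1 + 1.62×2.7/0.30 = 15.58
Contaminant velocity v_c = v/R = 0.01400/15.58 = 8.984e-4 m/d
L = 1.31 km = 1310 m
t = L/v_c = 1310/8.984e-4 = 1.458e6 d
   = 1.458e6/365 = 4000 yr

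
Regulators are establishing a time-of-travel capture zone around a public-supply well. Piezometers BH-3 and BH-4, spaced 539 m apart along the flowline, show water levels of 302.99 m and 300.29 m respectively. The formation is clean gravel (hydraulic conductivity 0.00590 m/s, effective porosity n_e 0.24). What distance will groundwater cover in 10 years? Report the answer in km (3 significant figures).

38.8 km

Hydraulic gradient i = (302.99 − 300.29) / 539 = 2.70 / 539 = 0.005009
K = 0.00590 m/s × 86400 s/d = 509.8 m/d
Specific discharge q = 509.8 × 0.005009 = 2.554 m/d
v_s = q/n_e = 2.554/0.24 = 10.64 m/d
T = 10 yr × 365 = 3650 d
L = v × T = 10.64 × 3650 = 38830 m
   = 38.8 km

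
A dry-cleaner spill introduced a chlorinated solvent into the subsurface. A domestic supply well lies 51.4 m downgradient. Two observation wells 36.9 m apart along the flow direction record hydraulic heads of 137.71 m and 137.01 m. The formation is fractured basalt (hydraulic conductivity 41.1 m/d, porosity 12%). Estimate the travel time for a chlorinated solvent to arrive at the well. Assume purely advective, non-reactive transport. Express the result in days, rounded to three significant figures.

7.91 days

Hydraulic gradient i = (137.71 − 137.01) / 36.9 = 0.70 / 36.9 = 0.01897
q = Ki = 41.1 × 0.01897 = 0.7797 m/d
Seepage velocity v = q / n = 0.7797 / 0.12 = 6.497 m/d
t = L / v = 51.4 / 6.497 = 7.911 d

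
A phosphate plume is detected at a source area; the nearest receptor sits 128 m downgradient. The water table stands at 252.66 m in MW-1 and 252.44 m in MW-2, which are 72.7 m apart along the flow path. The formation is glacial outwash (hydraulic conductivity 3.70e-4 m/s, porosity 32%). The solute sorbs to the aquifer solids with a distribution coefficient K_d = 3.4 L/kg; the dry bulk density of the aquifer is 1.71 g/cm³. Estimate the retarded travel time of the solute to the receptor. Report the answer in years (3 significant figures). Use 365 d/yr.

Hydraulic gradient i = (252.66 − 252.44) / 72.7 = 0.22 / 72.7 = 0.003026
K = 3.70e-4 m/s × 86400 s/d = 31.97 m/d
Darcy flux q = K·i = 31.97 × 0.003026 = 0.09674 m/d
Average linear velocity = 0.09674 / 0.32 = 0.3023 m/d
Retardation R = 1 + ρ_b·K_d/n = 1 + 1.71×3.4/0.32 = 19.17
Contaminant velocity v_c = v/R = 0.3023/19.17 = 0.01577 m/d
t = L/v_c = 128/0.01577 = 8116 d
   = 8116/365 = 22.2 yr

22.2 years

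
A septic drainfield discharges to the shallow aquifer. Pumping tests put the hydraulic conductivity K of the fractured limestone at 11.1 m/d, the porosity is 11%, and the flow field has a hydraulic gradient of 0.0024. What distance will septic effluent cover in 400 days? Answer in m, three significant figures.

q = Ki = 11.1 × 0.0024 = 0.02664 m/d
v = Ki/n = 11.1·0.0024/0.11 = 0.2422 m/d
L = v × T = 0.2422 × 400 = 96.87 m

96.9 m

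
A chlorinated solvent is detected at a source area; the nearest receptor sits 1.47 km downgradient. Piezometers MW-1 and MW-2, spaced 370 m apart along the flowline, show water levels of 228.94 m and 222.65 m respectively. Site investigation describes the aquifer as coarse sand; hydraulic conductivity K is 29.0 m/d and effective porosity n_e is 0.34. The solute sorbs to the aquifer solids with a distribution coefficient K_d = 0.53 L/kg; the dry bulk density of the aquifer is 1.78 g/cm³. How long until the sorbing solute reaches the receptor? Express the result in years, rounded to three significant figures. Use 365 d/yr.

10.5 years

Hydraulic gradient i = (228.94 − 222.65) / 370 = 6.29 / 370 = 0.01700
q = Ki = 29.0 × 0.01700 = 0.4930 m/d
v_s = q/n_e = 0.4930/0.34 = 1.450 m/d
Retardation R = 1 + ρ_b·K_d/n = 1 + 1.78×0.53/0.34 = 3.775
Contaminant velocity v_c = v/R = 1.450/3.775 = 0.3841 m/d
L = 1.47 km = 1470 m
t = L/v_c = 1470/0.3841 = 3827 d
   = 3827/365 = 10.5 yr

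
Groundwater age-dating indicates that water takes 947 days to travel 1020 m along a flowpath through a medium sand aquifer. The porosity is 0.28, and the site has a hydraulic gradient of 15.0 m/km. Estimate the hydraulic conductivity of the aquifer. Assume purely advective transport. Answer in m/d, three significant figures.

v = L / t = 1020 / 947 = 1.077 m/d
K = v · n / i = 1.077 × 0.28 / 0.015 = 20.1 m/d

20.1 m/d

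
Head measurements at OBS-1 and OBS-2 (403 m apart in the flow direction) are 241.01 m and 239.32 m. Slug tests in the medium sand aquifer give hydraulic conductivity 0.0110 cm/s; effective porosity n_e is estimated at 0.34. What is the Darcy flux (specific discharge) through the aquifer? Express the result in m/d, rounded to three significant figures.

0.0399 m/d

Hydraulic gradient i = (241.01 − 239.32) / 403 = 1.69 / 403 = 0.004194
K = 0.0110 cm/s × 864 = 9.504 m/d
Darcy flux q = K·i = 9.504 × 0.004194 = 0.03986 m/d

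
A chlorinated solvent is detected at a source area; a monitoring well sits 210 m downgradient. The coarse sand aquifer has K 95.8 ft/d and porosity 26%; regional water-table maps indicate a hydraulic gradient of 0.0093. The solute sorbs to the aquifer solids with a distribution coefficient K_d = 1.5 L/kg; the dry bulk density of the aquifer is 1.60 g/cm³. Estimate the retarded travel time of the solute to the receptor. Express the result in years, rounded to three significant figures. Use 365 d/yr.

5.64 years

K = 95.8 ft/d × 0.3048 = 29.20 m/d
q = Ki = 29.20 × 0.0093 = 0.2716 m/d
Average linear velocity = 0.2716 / 0.26 = 1.044 m/d
Retardation R = 1 + ρ_b·K_d/n = 1 + 1.60×1.5/0.26 = 10.23
Contaminant velocity v_c = v/R = 1.044/10.23 = 0.1021 m/d
t = L/v_c = 210/0.1021 = 2057 d
   = 2057/365 = 5.64 yr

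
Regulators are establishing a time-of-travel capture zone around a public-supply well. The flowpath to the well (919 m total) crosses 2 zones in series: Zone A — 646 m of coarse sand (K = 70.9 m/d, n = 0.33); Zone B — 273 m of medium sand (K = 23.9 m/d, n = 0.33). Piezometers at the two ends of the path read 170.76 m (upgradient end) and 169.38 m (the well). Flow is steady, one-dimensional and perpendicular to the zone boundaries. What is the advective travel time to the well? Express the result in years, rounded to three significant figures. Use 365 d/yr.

12.4 years

Total head drop ΔH = 170.76 − 169.38 = 1.38 m
Steady 1-D flow in series ⇒ the Darcy flux q is identical in every zone and the zone head losses add (resistances L/K in series).
Σ(L/K) = 646/70.9 + 273/23.9 = 9.111 + 11.42 = 20.53 d
q = ΔH / Σ(L/K) = 1.38 / 20.53 = 0.06721 m/d (same in every zone)
Zone A: v = q/n = 0.06721/0.33 = 0.2037 m/d → t_A = 646/0.2037 = 3172 d
Zone B: v = q/n = 0.06721/0.33 = 0.2037 m/d → t_B = 273/0.2037 = 1341 d
Total t = 3172 + 1341 = 4513 d
   = 4513 / 365 = 12.4 yr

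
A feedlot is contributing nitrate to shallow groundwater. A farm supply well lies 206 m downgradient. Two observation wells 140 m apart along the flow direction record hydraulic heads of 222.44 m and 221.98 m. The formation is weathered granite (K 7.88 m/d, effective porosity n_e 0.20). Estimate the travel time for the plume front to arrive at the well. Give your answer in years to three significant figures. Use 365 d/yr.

Hydraulic gradient i = (222.44 − 221.98) / 140 = 0.46 / 140 = 0.003286
Specific discharge q = 7.88 × 0.003286 = 0.02589 m/d
Seepage velocity v = q / n = 0.02589 / 0.20 = 0.1295 m/d
t = L / v = 206 / 0.1295 = 1591 d
   = 1591 / 365 = 4.36 yr

4.36 years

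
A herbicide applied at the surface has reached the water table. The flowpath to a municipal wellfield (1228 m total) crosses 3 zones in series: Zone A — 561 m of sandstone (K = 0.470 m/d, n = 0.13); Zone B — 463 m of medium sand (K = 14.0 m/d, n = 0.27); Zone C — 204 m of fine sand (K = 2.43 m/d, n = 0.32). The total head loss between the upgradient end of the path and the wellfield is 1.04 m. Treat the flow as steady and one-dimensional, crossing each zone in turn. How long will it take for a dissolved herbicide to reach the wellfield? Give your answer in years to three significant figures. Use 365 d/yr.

Continuity: the same q passes through each zone, so ΔH = q·Σ(L_j/K_j) — the zones act as resistances in series.
Σ(L/K) = 561/0.470 + 463/14.0 + 204/2.43 = 1194 + 33.07 + 83.95 = 1311 d
q = ΔH / Σ(L/K) = 1.04 / 1311 = 7.935e-4 m/d (same in every zone)
Zone A: v = q/n = 7.935e-4/0.13 = 0.006104 m/d → t_A = 561/0.006104 = 91910 d
Zone B: v = q/n = 7.935e-4/0.27 = 0.002939 m/d → t_B = 463/0.002939 = 157500 d
Zone C: v = q/n = 7.935e-4/0.32 = 0.002480 m/d → t_C = 204/0.002480 = 82270 d
Total t = 91910 + 157500 + 82270 = 331700 d
   = 331700 / 365 = 909 yr

909 years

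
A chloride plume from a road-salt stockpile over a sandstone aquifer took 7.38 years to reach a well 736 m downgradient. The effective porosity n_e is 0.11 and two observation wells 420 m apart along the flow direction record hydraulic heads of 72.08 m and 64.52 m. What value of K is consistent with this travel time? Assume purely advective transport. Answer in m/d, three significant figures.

1.67 m/d

Hydraulic gradient i = (72.08 − 64.52) / 420 = 7.56 / 420 = 0.01800
t = 7.38 years = 2694 d
v = L / t = 736 / 2694 = 0.2732 m/d
K = v · n / i = 0.2732 × 0.11 / 0.01800 = 1.67 m/d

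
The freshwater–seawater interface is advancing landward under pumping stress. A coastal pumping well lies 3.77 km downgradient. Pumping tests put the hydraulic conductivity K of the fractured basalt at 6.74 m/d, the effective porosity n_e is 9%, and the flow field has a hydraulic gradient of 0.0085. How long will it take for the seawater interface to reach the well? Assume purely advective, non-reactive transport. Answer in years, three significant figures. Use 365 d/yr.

16.2 years

Specific discharge q = 6.74 × 0.0085 = 0.05729 m/d
v = Ki/n = 6.74·0.0085/0.09 = 0.6366 m/d
L = 3.77 km = 3770 m
t = L / v = 3770 / 0.6366 = 5922 d
   = 5922 / 365 = 16.2 yr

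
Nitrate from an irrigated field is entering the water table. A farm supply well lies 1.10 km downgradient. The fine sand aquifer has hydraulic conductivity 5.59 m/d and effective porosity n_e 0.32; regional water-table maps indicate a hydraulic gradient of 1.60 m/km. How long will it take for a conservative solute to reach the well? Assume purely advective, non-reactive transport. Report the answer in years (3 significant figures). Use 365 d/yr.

108 years

Darcy flux q = K·i = 5.59 × 0.0016 = 0.008944 m/d
Average linear velocity = 0.008944 / 0.32 = 0.02795 m/d
L = 1.10 km = 1100 m
t = L / v = 1100 / 0.02795 = 39360 d
   = 39360 / 365 = 108 yr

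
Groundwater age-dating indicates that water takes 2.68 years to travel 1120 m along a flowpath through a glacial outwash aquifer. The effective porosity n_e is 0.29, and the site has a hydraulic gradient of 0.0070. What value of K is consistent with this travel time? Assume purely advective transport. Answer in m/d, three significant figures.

t = 2.68 years = 978.2 d
v = L / t = 1120 / 978.2 = 1.145 m/d
K = v · n / i = 1.145 × 0.29 / 0.0070 = 47.4 m/d

47.4 m/d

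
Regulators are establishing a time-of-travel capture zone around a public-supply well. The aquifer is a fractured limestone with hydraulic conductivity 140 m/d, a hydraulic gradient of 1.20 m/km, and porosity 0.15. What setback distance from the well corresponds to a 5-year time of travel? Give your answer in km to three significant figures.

q = Ki = 140 × 0.0012 = 0.1680 m/d
v_s = q/n_e = 0.1680/0.15 = 1.120 m/d
T = 5 yr × 365 = 1825 d
L = v × T = 1.120 × 1825 = 2044 m
   = 2.04 km

2.04 km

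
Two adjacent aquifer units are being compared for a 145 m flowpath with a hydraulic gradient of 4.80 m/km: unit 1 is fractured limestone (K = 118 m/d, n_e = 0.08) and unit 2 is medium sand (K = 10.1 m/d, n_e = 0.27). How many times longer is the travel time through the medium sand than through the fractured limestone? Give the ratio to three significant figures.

39.4

Unit 1 (fractured limestone): v = 118×0.0048/0.08 = 7.080 m/d, t = 145/7.080 = 20.48 d
Unit 2 (medium sand): v = 10.1×0.0048/0.27 = 0.1796 m/d, t = 145/0.1796 = 807.5 d
t(medium sand) / t(fractured limestone) = 807.5/20.48 = 39.4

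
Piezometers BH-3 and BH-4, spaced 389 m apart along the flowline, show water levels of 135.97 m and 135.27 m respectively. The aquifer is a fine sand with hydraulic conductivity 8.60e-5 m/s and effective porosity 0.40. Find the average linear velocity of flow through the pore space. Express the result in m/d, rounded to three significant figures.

Hydraulic gradient i = (135.97 − 135.27) / 389 = 0.70 / 389 = 0.001799
K = 8.60e-5 m/s × 86400 s/d = 7.430 m/d
q = Ki = 7.430 × 0.001799 = 0.01337 m/d
Seepage velocity v = q / n = 0.01337 / 0.40 = 0.03343 m/d

0.0334 m/d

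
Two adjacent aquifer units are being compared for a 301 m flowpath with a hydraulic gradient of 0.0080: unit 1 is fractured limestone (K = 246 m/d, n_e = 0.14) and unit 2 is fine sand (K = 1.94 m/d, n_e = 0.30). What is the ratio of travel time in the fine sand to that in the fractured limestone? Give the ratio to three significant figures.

Unit 1 (fractured limestone): v = 246×0.0080/0.14 = 14.06 m/d, t = 301/14.06 = 21.41 d
Unit 2 (fine sand): v = 1.94×0.0080/0.30 = 0.05173 m/d, t = 301/0.05173 = 5818 d
t(fine sand) / t(fractured limestone) = 5818/21.41 = 272

272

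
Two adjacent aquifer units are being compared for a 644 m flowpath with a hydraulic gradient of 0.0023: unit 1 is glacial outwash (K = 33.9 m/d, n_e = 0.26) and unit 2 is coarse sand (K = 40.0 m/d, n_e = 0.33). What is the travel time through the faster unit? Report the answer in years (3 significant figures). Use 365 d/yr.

Unit 1 (glacial outwash): v = 33.9×0.0023/0.26 = 0.2999 m/d, t = 644/0.2999 = 2147 d
Unit 2 (coarse sand): v = 40.0×0.0023/0.33 = 0.2788 m/d, t = 644/0.2788 = 2310 d
Faster: 2147 d / 365 = 5.88 yr

5.88 years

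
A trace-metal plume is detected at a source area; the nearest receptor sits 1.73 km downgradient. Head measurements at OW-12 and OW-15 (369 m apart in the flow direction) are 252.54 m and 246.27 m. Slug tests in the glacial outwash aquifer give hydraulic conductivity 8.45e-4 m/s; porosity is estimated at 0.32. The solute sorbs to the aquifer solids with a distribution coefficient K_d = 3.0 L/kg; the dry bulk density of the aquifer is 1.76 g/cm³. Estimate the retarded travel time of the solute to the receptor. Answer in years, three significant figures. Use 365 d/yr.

21.4 years

Hydraulic gradient i = (252.54 − 246.27) / 369 = 6.27 / 369 = 0.01699
K = 8.45e-4 m/s × 86400 s/d = 73.01 m/d
Darcy flux q = K·i = 73.01 × 0.01699 = 1.241 m/d
v = Ki/n = 73.01·0.01699/0.32 = 3.877 m/d
Retardation R = 1 + ρ_b·K_d/n = 1 + 1.76×3.0/0.32 = 17.50
Contaminant velocity v_c = v/R = 3.877/17.50 = 0.2215 m/d
L = 1.73 km = 1730 m
t = L/v_c = 1730/0.2215 = 7809 d
   = 7809/365 = 21.4 yr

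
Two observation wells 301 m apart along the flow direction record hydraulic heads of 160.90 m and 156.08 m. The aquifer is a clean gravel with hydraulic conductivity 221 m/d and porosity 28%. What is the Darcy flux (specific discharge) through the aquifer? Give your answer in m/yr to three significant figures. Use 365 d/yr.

1290 m/yr

Hydraulic gradient i = (160.90 − 156.08) / 301 = 4.82 / 301 = 0.01601
Darcy flux q = K·i = 221 × 0.01601 = 3.539 m/d
   = 3.539 × 365 = 1290 m/yr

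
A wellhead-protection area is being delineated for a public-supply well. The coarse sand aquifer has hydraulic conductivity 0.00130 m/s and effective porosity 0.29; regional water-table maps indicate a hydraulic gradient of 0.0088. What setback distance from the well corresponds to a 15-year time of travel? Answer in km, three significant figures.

18.7 km

K = 0.00130 m/s × 86400 s/d = 112.3 m/d
Darcy flux q = K·i = 112.3 × 0.0088 = 0.9884 m/d
v_s = q/n_e = 0.9884/0.29 = 3.408 m/d
T = 15 yr × 365 = 5475 d
L = v × T = 3.408 × 5475 = 18660 m
   = 18.7 km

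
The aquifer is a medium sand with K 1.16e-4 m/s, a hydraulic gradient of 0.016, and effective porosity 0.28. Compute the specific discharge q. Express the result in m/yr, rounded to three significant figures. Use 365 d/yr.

K = 1.16e-4 m/s × 86400 s/d = 10.02 m/d
Specific discharge q = 10.02 × 0.016 = 0.1604 m/d
   = 0.1604 × 365 = 58.5 m/yr

58.5 m/yr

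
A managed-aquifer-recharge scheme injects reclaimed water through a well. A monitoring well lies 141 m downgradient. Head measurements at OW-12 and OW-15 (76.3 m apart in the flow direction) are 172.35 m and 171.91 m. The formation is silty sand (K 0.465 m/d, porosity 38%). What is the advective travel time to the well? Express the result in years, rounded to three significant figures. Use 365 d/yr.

Hydraulic gradient i = (172.35 − 171.91) / 76.3 = 0.44 / 76.3 = 0.005767
q = Ki = 0.465 × 0.005767 = 0.002682 m/d
v_s = q/n_e = 0.002682/0.38 = 0.007057 m/d
t = L / v = 141 / 0.007057 = 19980 d
   = 19980 / 365 = 54.7 yr

54.7 years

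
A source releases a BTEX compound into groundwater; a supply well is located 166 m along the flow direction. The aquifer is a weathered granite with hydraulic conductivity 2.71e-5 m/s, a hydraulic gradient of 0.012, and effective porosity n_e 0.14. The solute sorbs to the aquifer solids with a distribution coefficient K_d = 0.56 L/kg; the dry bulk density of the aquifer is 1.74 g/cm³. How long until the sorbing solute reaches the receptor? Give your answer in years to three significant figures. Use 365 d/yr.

K = 2.71e-5 m/s × 86400 s/d = 2.341 m/d
q = Ki = 2.341 × 0.012 = 0.02810 m/d
v = Ki/n = 2.341·0.012/0.14 = 0.2007 m/d
Retardation R = 1 + ρ_b·K_d/n = 1 + 1.74×0.56/0.14 = 7.960
Contaminant velocity v_c = v/R = 0.2007/7.960 = 0.02521 m/d
t = L/v_c = 166/0.02521 = 6584 d
   = 6584/365 = 18.0 yr

18.0 years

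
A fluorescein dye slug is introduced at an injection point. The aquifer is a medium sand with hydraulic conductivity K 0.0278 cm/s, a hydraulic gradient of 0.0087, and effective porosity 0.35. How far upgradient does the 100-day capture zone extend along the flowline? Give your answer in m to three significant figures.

K = 0.0278 cm/s × 864 = 24.02 m/d
q = Ki = 24.02 × 0.0087 = 0.2090 m/d
v = Ki/n = 24.02·0.0087/0.35 = 0.5970 m/d
L = v × T = 0.5970 × 100 = 59.70 m

59.7 m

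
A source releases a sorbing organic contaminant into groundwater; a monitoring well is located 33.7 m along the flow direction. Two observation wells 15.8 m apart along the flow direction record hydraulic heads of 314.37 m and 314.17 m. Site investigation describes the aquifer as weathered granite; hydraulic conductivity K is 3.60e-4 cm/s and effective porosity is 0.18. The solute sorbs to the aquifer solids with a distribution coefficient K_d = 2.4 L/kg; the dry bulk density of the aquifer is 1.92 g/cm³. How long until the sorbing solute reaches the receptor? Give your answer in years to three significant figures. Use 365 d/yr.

112 years

Hydraulic gradient i = (314.37 − 314.17) / 15.8 = 0.20 / 15.8 = 0.01266
K = 3.60e-4 cm/s × 864 = 0.3110 m/d
q = Ki = 0.3110 × 0.01266 = 0.003937 m/d
Seepage velocity v = q / n = 0.003937 / 0.18 = 0.02187 m/d
Retardation R = 1 + ρ_b·K_d/n = 1 + 1.92×2.4/0.18 = 26.60
Contaminant velocity v_c = v/R = 0.02187/26.60 = 8.223e-4 m/d
t = L/v_c = 33.7/8.223e-4 = 40980 d
   = 40980/365 = 112 yr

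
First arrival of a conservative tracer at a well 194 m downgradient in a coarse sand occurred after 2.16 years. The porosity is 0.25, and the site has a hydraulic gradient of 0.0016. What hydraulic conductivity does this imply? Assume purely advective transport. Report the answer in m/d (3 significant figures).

t = 2.16 years = 788.4 d
v = L / t = 194 / 788.4 = 0.2461 m/d
K = v · n / i = 0.2461 × 0.25 / 0.0016 = 38.4 m/d

38.4 m/d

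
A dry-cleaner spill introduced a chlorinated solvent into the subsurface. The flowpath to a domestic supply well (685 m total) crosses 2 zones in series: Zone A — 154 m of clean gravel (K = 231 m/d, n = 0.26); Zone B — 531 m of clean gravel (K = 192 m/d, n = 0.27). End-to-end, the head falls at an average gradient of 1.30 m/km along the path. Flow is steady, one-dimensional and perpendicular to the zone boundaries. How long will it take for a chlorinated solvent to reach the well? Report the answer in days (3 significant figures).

707 days

Steady 1-D flow in series ⇒ the Darcy flux q is identical in every zone and the zone head losses add (resistances L/K in series).
Σ(L/K) = 154/231 + 531/192 = 0.6667 + 2.766 = 3.432 d
K_eq = L_total / Σ(L/K) = 685 / 3.432 = 199.6 m/d
q = K_eq · i = 199.6 × 0.0013 = 0.2594 m/d (same in every zone)
Zone A: v = q/n = 0.2594/0.26 = 0.9979 m/d → t_A = 154/0.9979 = 154.3 d
Zone B: v = q/n = 0.2594/0.27 = 0.9609 m/d → t_B = 531/0.9609 = 552.6 d
Total t = 154.3 + 552.6 = 706.9 d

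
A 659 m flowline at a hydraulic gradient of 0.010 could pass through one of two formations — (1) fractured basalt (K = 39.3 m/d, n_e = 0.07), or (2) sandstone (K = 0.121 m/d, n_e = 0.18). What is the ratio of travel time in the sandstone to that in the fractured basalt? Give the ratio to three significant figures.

Unit 1 (fractured basalt): v = 39.3×0.010/0.07 = 5.614 m/d, t = 659/5.614 = 117.4 d
Unit 2 (sandstone): v = 0.121×0.010/0.18 = 0.006722 m/d, t = 659/0.006722 = 98030 d
t(sandstone) / t(fractured basalt) = 98030/117.4 = 835

835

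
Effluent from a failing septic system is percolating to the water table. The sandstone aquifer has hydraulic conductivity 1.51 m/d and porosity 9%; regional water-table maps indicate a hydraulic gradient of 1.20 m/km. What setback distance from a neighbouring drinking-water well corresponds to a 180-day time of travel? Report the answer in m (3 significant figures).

3.62 m

Specific discharge q = 1.51 × 0.0012 = 0.001812 m/d
Seepage velocity v = q / n = 0.001812 / 0.09 = 0.02013 m/d
L = v × T = 0.02013 × 180 = 3.624 m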